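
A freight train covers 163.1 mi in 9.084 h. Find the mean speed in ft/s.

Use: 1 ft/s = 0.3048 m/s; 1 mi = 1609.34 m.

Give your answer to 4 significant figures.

163.1 mi × 1609.34 → 262483 m
9.084 h × 3600 → 32702.4 s
v = d / t = 262483 m / 32702.4 s = 8.02641 m/s
8.02641 m/s ÷ (0.3048 m/s/ft/s) = 26.3334 ft/s

26.33 ft/s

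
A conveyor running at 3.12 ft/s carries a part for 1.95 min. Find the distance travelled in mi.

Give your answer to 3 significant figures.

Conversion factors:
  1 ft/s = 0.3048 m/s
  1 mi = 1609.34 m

0.0691 mi

3.12 ft/s × 0.3048 = 0.950976 m/s
1.95 min × 60 = 117 s
d = v × t = 0.950976 m/s × 117 s = 111.264 m
111.264 m ÷ (1609.34 m/mi) = 0.0691364 mi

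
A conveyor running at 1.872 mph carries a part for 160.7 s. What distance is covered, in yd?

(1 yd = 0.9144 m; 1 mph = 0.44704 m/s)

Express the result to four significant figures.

1.872 mph × 0.44704 → 0.836859 m/s
d = v × t = 0.836859 m/s × 160.7 s = 134.483 m
134.483 m ÷ (0.9144 m/yd) = 147.072 yd

147.1 yd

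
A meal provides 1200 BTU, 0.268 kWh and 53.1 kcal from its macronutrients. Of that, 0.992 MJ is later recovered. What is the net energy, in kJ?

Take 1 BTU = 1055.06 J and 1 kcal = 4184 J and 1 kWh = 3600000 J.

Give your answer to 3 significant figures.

1460 kJ

1200 BTU × 1055.06 → 1.26607×10⁶ J
0.268 kWh × 3600000 → 964800 J
53.1 kcal × 4184 → 222170 J
0.992 MJ × 1000000 → 992000 J
Sum: 1.26607×10⁶ + 964800 + 222170 − 992000 = 1.46104×10⁶ J
In kJ: 1.46104×10⁶ / 1000 = 1461.04 kJ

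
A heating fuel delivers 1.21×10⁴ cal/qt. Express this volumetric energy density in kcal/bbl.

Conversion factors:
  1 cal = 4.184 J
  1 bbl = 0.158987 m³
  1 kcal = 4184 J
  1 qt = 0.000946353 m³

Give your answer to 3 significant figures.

2030 kcal/bbl

1.21×10⁴ cal/qt × 4.184 J/cal ÷ 0.000946353 m³/qt = 5.34963×10⁷ J/m³
5.34963×10⁷ J/m³ ÷ 4184 J/kcal × 0.158987 m³/bbl = 2032.8 kcal/bbl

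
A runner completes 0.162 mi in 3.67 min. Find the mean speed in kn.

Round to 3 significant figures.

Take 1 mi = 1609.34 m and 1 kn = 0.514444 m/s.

0.162 mi × 1609.34 → 260.713 m
3.67 min × 60 → 220.2 s
v = d / t = 260.713 m / 220.2 s = 1.18398 m/s
1.18398 m/s ÷ (0.514444 m/s/kn) = 2.30147 kn

2.30 kn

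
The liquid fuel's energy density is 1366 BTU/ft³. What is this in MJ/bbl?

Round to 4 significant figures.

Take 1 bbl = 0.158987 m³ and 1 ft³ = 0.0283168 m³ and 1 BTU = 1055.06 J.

1366 BTU/ft³ × 1055.06 J/BTU ÷ 0.0283168 m³/ft³ = 5.0896×10⁷ J/m³
5.0896×10⁷ J/m³ ÷ 1000000 J/MJ × 0.158987 m³/bbl = 8.0918 MJ/bbl

8.092 MJ/bbl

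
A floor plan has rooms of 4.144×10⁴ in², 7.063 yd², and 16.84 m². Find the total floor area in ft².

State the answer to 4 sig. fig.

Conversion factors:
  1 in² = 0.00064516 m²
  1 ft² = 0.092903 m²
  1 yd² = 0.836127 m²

4.144×10⁴ in² × 0.00064516 = 26.7354 m²
7.063 yd² × 0.836127 = 5.90557 m²
16.84 m² (already m²)
Total: 26.7354 + 5.90557 + 16.84 = 49.481 m²
In ft²: 49.481 / 0.092903 = 532.609 ft²

532.6 ft²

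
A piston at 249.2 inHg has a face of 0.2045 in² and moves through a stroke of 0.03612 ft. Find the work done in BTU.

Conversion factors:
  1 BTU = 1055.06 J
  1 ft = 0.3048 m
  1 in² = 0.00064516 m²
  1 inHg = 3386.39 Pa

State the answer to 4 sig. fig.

249.2 inHg → 843888 Pa
0.2045 in² → 1.31935×10⁻⁴ m²
F = P × A = 843888 × 1.31935×10⁻⁴ = 111.338 N
0.03612 ft → 0.0110094 m
W = F × d = 111.338 × 0.0110094 = 1.22576 J
In BTU: 1.22576 / 1055.06 = 0.00116179 BTU

0.001162 BTU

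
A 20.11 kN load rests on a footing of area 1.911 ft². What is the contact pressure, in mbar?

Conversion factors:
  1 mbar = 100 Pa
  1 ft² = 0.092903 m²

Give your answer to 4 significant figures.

20.11 kN × 1000 → 20110 N
1.911 ft² × 0.092903 → 0.177538 m²
P = F / A = 20110 N / 0.177538 m² = 113272 Pa
113272 Pa ÷ (100 Pa/mbar) = 1132.72 mbar

1133 mbar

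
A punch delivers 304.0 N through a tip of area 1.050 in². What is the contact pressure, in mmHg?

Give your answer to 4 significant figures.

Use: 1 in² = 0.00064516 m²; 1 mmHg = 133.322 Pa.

3366 mmHg

1.050 in² × 0.00064516 = 6.77418×10⁻⁴ m²
P = F / A = 304 N / 6.77418×10⁻⁴ m² = 448763 Pa
448763 Pa ÷ (133.322 Pa/mmHg) = 3366.01 mmHg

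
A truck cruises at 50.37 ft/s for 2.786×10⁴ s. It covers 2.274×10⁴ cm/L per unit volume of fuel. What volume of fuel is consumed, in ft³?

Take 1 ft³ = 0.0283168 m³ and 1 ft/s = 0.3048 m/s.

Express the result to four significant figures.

50.37 ft/s → 15.3528 m/s
d = v × t = 15.3528 × 27860 = 427729 m
2.274×10⁴ cm/L → 227400 m/m³
V = d / (distance per unit fuel) = 427729 / 227400 = 1.88095 m³
In ft³: 1.88095 / 0.0283168 = 66.4252 ft³

66.43 ft³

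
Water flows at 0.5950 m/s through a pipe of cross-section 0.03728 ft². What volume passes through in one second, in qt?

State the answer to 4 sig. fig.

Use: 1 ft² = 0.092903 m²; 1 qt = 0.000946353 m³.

2.178 qt

0.03728 ft² × 0.092903 = 0.00346342 m²
V = v × A × t = 0.595 m/s × 0.00346342 m² × 1 s = 0.00206073 m³
0.00206073 m³ ÷ (0.000946353 m³/qt) = 2.17755 qt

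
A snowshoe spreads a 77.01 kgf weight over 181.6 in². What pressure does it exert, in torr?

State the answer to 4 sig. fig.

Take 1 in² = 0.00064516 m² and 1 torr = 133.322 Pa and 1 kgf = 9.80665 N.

77.01 kgf × 9.80665 → 755.21 N
181.6 in² × 0.00064516 → 0.117161 m²
P = F / A = 755.21 N / 0.117161 m² = 6445.92 Pa
6445.92 Pa ÷ (133.322 Pa/torr) = 48.3485 torr

48.35 torr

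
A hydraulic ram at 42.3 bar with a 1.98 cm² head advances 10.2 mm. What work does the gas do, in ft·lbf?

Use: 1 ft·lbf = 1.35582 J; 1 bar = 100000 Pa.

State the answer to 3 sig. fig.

6.30 ft·lbf

42.3 bar → 4.23×10⁶ Pa
1.98 cm² → 1.98×10⁻⁴ m²
F = P × A = 4.23×10⁶ × 1.98×10⁻⁴ = 837.54 N
10.2 mm → 0.0102 m
W = F × d = 837.54 × 0.0102 = 8.54291 J
In ft·lbf: 8.54291 / 1.35582 = 6.30092 ft·lbf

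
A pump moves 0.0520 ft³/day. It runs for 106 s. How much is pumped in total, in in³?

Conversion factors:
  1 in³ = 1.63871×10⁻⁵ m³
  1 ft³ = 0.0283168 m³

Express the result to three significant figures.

0.0520 ft³/day → 1.70425×10⁻⁸ m³/s
V = Q × t = 1.70425×10⁻⁸ × 106 = 1.8065×10⁻⁶ m³
In in³: 1.8065×10⁻⁶ / 1.63871×10⁻⁵ = 0.110239 in³

0.110 in³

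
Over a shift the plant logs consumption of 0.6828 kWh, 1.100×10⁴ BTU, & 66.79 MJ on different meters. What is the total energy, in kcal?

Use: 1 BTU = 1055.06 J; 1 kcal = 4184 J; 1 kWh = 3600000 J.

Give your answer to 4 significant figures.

1.932×10⁴ kcal

0.6828 kWh × 3600000 = 2.45808×10⁶ J
1.100×10⁴ BTU × 1055.06 = 1.16057×10⁷ J
66.79 MJ × 1000000 = 6.679×10⁷ J
Combined: 2.45808×10⁶ + 1.16057×10⁷ + 6.679×10⁷ = 8.08538×10⁷ J
In kcal: 8.08538×10⁷ / 4184 = 19324.5 kcal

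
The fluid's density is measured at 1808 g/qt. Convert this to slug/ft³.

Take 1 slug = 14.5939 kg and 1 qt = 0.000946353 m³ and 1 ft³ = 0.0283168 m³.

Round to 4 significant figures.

3.707 slug/ft³

1808 g/qt × 0.001 kg/g ÷ 0.000946353 m³/qt = 1910.49 kg/m³
1910.49 kg/m³ ÷ 14.5939 kg/slug × 0.0283168 m³/ft³ = 3.70696 slug/ft³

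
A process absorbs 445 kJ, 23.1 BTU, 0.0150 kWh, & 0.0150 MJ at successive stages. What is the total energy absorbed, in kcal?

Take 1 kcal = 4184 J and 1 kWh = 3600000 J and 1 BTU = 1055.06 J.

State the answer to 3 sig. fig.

445 kJ × 1000 = 445000 J
23.1 BTU × 1055.06 = 24371.9 J
0.0150 kWh × 3600000 = 54000 J
0.0150 MJ × 1000000 = 15000 J
Sum: 445000 + 24371.9 + 54000 + 15000 = 538372 J
In kcal: 538372 / 4184 = 128.674 kcal

129 kcal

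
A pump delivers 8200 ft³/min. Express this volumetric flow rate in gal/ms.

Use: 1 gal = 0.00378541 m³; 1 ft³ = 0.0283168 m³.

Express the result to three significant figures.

1.02 gal/ms

8200 ft³/min × 0.0283168 m³/ft³ ÷ 60 s/min = 3.86996 m³/s
3.86996 m³/s ÷ 0.00378541 m³/gal × 0.001 s/ms = 1.02234 gal/ms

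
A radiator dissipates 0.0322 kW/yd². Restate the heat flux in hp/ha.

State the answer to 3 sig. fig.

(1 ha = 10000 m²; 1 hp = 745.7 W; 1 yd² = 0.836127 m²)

516 hp/ha

0.0322 kW/yd² × 1000 W/kW ÷ 0.836127 m²/yd² = 38.5109 W/m²
38.5109 W/m² ÷ 745.7 W/hp × 10000 m²/ha = 516.44 hp/ha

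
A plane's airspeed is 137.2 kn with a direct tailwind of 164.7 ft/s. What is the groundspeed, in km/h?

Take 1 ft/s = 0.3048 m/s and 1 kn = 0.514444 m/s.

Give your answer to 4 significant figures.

434.8 km/h

137.2 kn × 0.514444 = 70.5817 m/s
164.7 ft/s × 0.3048 = 50.2006 m/s
Total: 70.5817 + 50.2006 = 120.782 m/s
In km/h: 120.782 / (1/3.6) = 434.815 km/h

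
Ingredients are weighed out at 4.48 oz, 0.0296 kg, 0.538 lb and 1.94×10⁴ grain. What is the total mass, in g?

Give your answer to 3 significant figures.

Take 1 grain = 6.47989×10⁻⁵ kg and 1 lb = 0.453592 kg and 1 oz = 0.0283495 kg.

4.48 oz × 0.0283495 → 0.127006 kg
0.0296 kg (already kg)
0.538 lb × 0.453592 → 0.244032 kg
1.94×10⁴ grain × 6.47989×10⁻⁵ → 1.2571 kg
Total: 0.127006 + 0.0296 + 0.244032 + 1.2571 = 1.65774 kg
In g: 1.65774 / 0.001 = 1657.74 g

1660 g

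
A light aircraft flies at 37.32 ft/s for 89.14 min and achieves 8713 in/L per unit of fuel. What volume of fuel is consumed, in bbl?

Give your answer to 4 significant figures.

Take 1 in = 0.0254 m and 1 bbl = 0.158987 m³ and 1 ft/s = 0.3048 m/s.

1.729 bbl

37.32 ft/s → 11.3751 m/s
89.14 min → 5348.4 s
d = v × t = 11.3751 × 5348.4 = 60838.6 m
8713 in/L → 221310 m/m³
V = d / (distance per unit fuel) = 60838.6 / 221310 = 0.274902 m³
In bbl: 0.274902 / 0.158987 = 1.72908 bbl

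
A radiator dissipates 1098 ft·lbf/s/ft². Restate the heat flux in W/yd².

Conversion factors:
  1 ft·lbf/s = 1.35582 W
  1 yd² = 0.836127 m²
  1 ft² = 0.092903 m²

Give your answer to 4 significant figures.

1098 ft·lbf/s/ft² × 1.35582 W/ft·lbf/s ÷ 0.092903 m²/ft² = 16024.1 W/m²
16024.1 W/m² × 0.836127 m²/yd² = 13398.2 W/yd²

1.340×10⁴ W/yd²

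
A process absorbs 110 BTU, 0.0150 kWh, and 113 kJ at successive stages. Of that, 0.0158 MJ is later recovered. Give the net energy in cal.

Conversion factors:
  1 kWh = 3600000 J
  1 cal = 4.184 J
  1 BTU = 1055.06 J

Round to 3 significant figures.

6.39×10⁴ cal

110 BTU × 1055.06 → 116057 J
0.0150 kWh × 3600000 → 54000 J
113 kJ × 1000 → 113000 J
0.0158 MJ × 1000000 → 15800 J
Result: 116057 + 54000 + 113000 − 15800 = 267257 J
In cal: 267257 / 4.184 = 63876 cal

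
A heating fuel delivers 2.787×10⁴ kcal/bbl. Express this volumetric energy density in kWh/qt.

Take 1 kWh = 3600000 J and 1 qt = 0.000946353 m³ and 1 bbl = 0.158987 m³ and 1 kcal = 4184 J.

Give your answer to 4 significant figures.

0.1928 kWh/qt

2.787×10⁴ kcal/bbl × 4184 J/kcal ÷ 0.158987 m³/bbl = 7.33444×10⁸ J/m³
7.33444×10⁸ J/m³ ÷ 3600000 J/kWh × 0.000946353 m³/qt = 0.192805 kWh/qt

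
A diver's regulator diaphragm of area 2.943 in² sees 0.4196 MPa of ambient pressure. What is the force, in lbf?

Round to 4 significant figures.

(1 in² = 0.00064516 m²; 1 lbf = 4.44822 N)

179.1 lbf

0.4196 MPa × 1000000 = 419600 Pa
2.943 in² × 0.00064516 = 0.00189871 m²
F = P × A = 419600 Pa × 0.00189871 m² = 796.699 N
796.699 N ÷ (4.44822 N/lbf) = 179.105 lbf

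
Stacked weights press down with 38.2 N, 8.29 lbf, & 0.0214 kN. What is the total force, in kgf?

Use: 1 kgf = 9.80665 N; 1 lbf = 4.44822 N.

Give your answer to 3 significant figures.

9.84 kgf

38.2 N (already N)
8.29 lbf × 4.44822 = 36.8757 N
0.0214 kN × 1000 = 21.4 N
Sum: 38.2 + 36.8757 + 21.4 = 96.4757 N
In kgf: 96.4757 / 9.80665 = 9.83778 kgf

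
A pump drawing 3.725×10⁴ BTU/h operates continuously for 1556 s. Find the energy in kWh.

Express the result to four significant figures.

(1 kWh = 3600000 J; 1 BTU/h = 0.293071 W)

4.719 kWh

3.725×10⁴ BTU/h × 0.293071 → 10916.9 W
E = P × t = 10916.9 W × 1556 s = 1.69867×10⁷ J
1.69867×10⁷ J ÷ (3600000 J/kWh) = 4.71853 kWh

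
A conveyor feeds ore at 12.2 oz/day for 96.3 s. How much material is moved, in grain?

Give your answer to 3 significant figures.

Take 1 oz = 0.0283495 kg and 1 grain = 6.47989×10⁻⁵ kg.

12.2 oz/day → 4.00305×10⁻⁶ kg/s
m = ṁ × t = 4.00305×10⁻⁶ × 96.3 = 3.85494×10⁻⁴ kg
In grain: 3.85494×10⁻⁴ / 6.47989×10⁻⁵ = 5.94908 grain

5.95 grain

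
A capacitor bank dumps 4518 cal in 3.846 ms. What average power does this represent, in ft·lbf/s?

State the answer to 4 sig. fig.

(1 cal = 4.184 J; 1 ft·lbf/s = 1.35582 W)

3.625×10⁶ ft·lbf/s

4518 cal × 4.184 → 18903.3 J
3.846 ms × 0.001 → 0.003846 s
P = E / t = 18903.3 J / 0.003846 s = 4.91505×10⁶ W
4.91505×10⁶ W ÷ (1.35582 W/ft·lbf/s) = 3.62515×10⁶ ft·lbf/s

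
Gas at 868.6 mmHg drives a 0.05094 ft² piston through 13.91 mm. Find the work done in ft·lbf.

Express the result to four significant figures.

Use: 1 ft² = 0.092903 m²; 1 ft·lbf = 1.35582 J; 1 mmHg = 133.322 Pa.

868.6 mmHg → 115803 Pa
0.05094 ft² → 0.00473248 m²
F = P × A = 115803 × 0.00473248 = 548.035 N
13.91 mm → 0.01391 m
W = F × d = 548.035 × 0.01391 = 7.62317 J
In ft·lbf: 7.62317 / 1.35582 = 5.62255 ft·lbf

5.623 ft·lbf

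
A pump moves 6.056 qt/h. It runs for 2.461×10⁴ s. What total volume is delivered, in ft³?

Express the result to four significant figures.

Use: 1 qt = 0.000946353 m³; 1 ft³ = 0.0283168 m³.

1.384 ft³

6.056 qt/h → 1.59198×10⁻⁶ m³/s
V = Q × t = 1.59198×10⁻⁶ × 24610 = 0.0391786 m³
In ft³: 0.0391786 / 0.0283168 = 1.38358 ft³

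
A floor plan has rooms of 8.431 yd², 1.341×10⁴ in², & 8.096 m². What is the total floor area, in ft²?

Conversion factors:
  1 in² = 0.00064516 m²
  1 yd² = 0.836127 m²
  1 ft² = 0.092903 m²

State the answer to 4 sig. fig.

8.431 yd² × 0.836127 → 7.04939 m²
1.341×10⁴ in² × 0.00064516 → 8.6516 m²
8.096 m² (already m²)
Combined: 7.04939 + 8.6516 + 8.096 = 23.797 m²
In ft²: 23.797 / 0.092903 = 256.149 ft²

256.1 ft²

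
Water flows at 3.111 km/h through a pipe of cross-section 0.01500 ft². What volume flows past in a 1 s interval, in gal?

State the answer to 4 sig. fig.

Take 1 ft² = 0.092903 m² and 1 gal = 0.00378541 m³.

0.3181 gal

3.111 km/h × (1/3.6) = 0.864167 m/s
0.01500 ft² × 0.092903 = 0.00139354 m²
V = v × A × t = 0.864167 m/s × 0.00139354 m² × 1 s = 0.00120425 m³
0.00120425 m³ ÷ (0.00378541 m³/gal) = 0.318129 gal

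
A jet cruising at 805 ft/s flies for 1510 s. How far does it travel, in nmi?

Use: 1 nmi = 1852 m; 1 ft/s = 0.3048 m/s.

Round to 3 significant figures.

805 ft/s × 0.3048 → 245.364 m/s
d = v × t = 245.364 m/s × 1510 s = 370500 m
370500 m ÷ (1852 m/nmi) = 200.054 nmi

200 nmi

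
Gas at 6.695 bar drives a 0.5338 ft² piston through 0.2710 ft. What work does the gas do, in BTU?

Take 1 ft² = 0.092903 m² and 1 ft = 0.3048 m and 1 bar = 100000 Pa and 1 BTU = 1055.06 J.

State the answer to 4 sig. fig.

2.599 BTU

6.695 bar → 669500 Pa
0.5338 ft² → 0.0495916 m²
F = P × A = 669500 × 0.0495916 = 33201.6 N
0.2710 ft → 0.0826008 m
W = F × d = 33201.6 × 0.0826008 = 2742.48 J
In BTU: 2742.48 / 1055.06 = 2.59936 BTU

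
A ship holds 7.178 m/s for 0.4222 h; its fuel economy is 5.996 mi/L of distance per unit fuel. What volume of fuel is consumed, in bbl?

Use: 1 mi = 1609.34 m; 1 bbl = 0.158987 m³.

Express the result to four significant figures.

0.007111 bbl

0.4222 h → 1519.92 s
d = v × t = 7.178 × 1519.92 = 10910 m
5.996 mi/L → 9.6496×10⁶ m/m³
V = d / (distance per unit fuel) = 10910 / 9.6496×10⁶ = 0.00113062 m³
In bbl: 0.00113062 / 0.158987 = 0.0071114 bbl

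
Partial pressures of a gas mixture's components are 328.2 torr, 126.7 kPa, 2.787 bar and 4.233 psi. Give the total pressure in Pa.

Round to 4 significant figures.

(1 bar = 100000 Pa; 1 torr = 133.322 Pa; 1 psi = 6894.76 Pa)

4.783×10⁵ Pa

328.2 torr × 133.322 = 43756.3 Pa
126.7 kPa × 1000 = 126700 Pa
2.787 bar × 100000 = 278700 Pa
4.233 psi × 6894.76 = 29185.5 Pa
Sum: 43756.3 + 126700 + 278700 + 29185.5 = 478342 Pa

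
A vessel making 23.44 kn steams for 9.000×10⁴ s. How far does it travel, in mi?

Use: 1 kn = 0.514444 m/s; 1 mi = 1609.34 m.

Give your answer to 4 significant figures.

674.4 mi

23.44 kn × 0.514444 = 12.0586 m/s
d = v × t = 12.0586 m/s × 90000 s = 1.08527×10⁶ m
1.08527×10⁶ m ÷ (1609.34 m/mi) = 674.357 mi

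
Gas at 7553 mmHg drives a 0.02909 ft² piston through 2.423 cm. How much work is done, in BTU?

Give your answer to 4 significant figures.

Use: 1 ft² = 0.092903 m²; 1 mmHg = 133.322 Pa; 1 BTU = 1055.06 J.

7553 mmHg → 1.00698×10⁶ Pa
0.02909 ft² → 0.00270255 m²
F = P × A = 1.00698×10⁶ × 0.00270255 = 2721.41 N
2.423 cm → 0.02423 m
W = F × d = 2721.41 × 0.02423 = 65.9398 J
In BTU: 65.9398 / 1055.06 = 0.0624986 BTU

0.06250 BTU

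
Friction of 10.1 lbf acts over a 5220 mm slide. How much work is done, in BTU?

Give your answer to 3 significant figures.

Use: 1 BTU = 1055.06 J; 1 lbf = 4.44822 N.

0.222 BTU

10.1 lbf × 4.44822 = 44.927 N
5220 mm × 0.001 = 5.22 m
W = F × d = 44.927 N × 5.22 m = 234.519 J
234.519 J ÷ (1055.06 J/BTU) = 0.22228 BTU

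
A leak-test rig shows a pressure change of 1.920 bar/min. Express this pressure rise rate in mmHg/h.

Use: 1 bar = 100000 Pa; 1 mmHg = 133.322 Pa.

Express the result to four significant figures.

1.920 bar/min × 100000 Pa/bar ÷ 60 s/min = 3200 Pa/s
3200 Pa/s ÷ 133.322 Pa/mmHg × 3600 s/h = 86407.3 mmHg/h

8.641×10⁴ mmHg/h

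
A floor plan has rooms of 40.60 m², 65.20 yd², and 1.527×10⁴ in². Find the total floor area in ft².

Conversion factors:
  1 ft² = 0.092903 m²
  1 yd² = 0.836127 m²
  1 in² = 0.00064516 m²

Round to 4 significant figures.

1130 ft²

40.60 m² (already m²)
65.20 yd² × 0.836127 = 54.5155 m²
1.527×10⁴ in² × 0.00064516 = 9.85159 m²
Sum: 40.6 + 54.5155 + 9.85159 = 104.967 m²
In ft²: 104.967 / 0.092903 = 1129.86 ft²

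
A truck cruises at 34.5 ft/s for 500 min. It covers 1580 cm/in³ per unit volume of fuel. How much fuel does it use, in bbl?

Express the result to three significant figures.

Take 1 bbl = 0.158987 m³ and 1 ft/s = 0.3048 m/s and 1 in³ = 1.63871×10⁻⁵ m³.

34.5 ft/s → 10.5156 m/s
500 min → 30000 s
d = v × t = 10.5156 × 30000 = 315468 m
1580 cm/in³ → 964173 m/m³
V = d / (distance per unit fuel) = 315468 / 964173 = 0.32719 m³
In bbl: 0.32719 / 0.158987 = 2.05797 bbl

2.06 bbl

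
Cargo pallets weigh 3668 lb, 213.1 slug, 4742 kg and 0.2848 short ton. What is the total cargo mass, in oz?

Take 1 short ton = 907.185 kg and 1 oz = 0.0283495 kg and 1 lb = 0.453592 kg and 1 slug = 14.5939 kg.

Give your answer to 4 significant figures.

3668 lb × 0.453592 = 1663.78 kg
213.1 slug × 14.5939 = 3109.96 kg
4742 kg (already kg)
0.2848 short ton × 907.185 = 258.366 kg
Combined: 1663.78 + 3109.96 + 4742 + 258.366 = 9774.11 kg
In oz: 9774.11 / 0.0283495 = 344772 oz

3.448×10⁵ oz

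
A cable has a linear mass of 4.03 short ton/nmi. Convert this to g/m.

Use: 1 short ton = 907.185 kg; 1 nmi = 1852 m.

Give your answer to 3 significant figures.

1970 g/m

4.03 short ton/nmi × 907.185 kg/short ton ÷ 1852 m/nmi = 1.97406 kg/m
1.97406 kg/m ÷ 0.001 kg/g = 1974.06 g/m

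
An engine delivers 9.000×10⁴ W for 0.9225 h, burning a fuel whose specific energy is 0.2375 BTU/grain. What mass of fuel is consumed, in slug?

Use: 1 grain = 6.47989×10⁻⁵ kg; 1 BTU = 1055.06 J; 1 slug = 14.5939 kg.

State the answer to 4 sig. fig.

0.9225 h → 3321 s
E = P × t = 90000 × 3321 = 2.9889×10⁸ J
0.2375 BTU/grain → 3.86699×10⁶ J/kg
m = E / e_s = 2.9889×10⁸ / 3.86699×10⁶ = 77.2927 kg
In slug: 77.2927 / 14.5939 = 5.29623 slug

5.296 slug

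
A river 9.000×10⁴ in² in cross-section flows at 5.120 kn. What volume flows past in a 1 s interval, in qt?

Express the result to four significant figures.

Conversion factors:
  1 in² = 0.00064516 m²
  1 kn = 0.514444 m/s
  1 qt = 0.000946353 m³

1.616×10⁵ qt

5.120 kn × 0.514444 = 2.63395 m/s
9.000×10⁴ in² × 0.00064516 = 58.0644 m²
V = v × A × t = 2.63395 m/s × 58.0644 m² × 1 s = 152.939 m³
152.939 m³ ÷ (0.000946353 m³/qt) = 161609 qt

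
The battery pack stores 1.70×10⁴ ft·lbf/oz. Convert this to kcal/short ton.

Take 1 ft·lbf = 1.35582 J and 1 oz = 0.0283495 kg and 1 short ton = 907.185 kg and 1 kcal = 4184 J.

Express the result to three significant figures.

1.76×10⁵ kcal/short ton

1.70×10⁴ ft·lbf/oz × 1.35582 J/ft·lbf ÷ 0.0283495 kg/oz = 813028 J/kg
813028 J/kg ÷ 4184 J/kcal × 907.185 kg/short ton = 176283 kcal/short ton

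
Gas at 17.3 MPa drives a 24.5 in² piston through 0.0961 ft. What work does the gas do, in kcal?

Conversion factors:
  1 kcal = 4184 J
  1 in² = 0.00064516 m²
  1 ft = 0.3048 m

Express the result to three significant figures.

1.91 kcal

17.3 MPa → 1.73×10⁷ Pa
24.5 in² → 0.0158064 m²
F = P × A = 1.73×10⁷ × 0.0158064 = 273451 N
0.0961 ft → 0.0292913 m
W = F × d = 273451 × 0.0292913 = 8009.74 J
In kcal: 8009.74 / 4184 = 1.91437 kcal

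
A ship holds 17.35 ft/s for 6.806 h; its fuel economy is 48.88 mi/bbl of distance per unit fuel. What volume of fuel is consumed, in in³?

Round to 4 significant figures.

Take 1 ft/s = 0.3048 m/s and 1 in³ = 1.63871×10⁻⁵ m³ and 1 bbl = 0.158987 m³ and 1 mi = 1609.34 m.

1.598×10⁴ in³

17.35 ft/s → 5.28828 m/s
6.806 h → 24501.6 s
d = v × t = 5.28828 × 24501.6 = 129571 m
48.88 mi/bbl → 494786 m/m³
V = d / (distance per unit fuel) = 129571 / 494786 = 0.261873 m³
In in³: 0.261873 / 1.63871×10⁻⁵ = 15980.4 in³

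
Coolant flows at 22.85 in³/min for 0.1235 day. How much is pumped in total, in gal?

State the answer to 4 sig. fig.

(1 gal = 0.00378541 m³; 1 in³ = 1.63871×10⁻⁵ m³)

17.59 gal

22.85 in³/min → 6.24075×10⁻⁶ m³/s
0.1235 day → 10670.4 s
V = Q × t = 6.24075×10⁻⁶ × 10670.4 = 0.0665913 m³
In gal: 0.0665913 / 0.00378541 = 17.5916 gal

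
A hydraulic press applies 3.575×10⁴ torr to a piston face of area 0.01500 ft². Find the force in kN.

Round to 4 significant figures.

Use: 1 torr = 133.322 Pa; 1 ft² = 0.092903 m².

6.642 kN

3.575×10⁴ torr × 133.322 = 4.76626×10⁶ Pa
0.01500 ft² × 0.092903 = 0.00139354 m²
F = P × A = 4.76626×10⁶ Pa × 0.00139354 m² = 6641.97 N
6641.97 N ÷ (1000 N/kN) = 6.64197 kN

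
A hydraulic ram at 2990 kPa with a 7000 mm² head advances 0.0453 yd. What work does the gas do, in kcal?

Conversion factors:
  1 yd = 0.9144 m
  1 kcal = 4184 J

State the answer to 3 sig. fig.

0.207 kcal

2990 kPa → 2.99×10⁶ Pa
7000 mm² → 0.007 m²
F = P × A = 2.99×10⁶ × 0.007 = 20930 N
0.0453 yd → 0.0414223 m
W = F × d = 20930 × 0.0414223 = 866.969 J
In kcal: 866.969 / 4184 = 0.207211 kcal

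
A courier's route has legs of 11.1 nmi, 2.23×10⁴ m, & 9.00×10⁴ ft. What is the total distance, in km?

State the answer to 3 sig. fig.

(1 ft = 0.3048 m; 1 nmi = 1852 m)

70.3 km

11.1 nmi × 1852 = 20557.2 m
2.23×10⁴ m (already m)
9.00×10⁴ ft × 0.3048 = 27432 m
Sum: 20557.2 + 22300 + 27432 = 70289.2 m
In km: 70289.2 / 1000 = 70.2892 km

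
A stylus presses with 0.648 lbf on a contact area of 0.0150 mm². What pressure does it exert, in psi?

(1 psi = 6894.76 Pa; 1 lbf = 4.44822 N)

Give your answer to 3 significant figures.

2.79×10⁴ psi

0.648 lbf × 4.44822 → 2.88245 N
0.0150 mm² × 10⁻⁶ → 1.5×10⁻⁸ m²
P = F / A = 2.88245 N / 1.5×10⁻⁸ m² = 1.92163×10⁸ Pa
1.92163×10⁸ Pa ÷ (6894.76 Pa/psi) = 27870.9 psi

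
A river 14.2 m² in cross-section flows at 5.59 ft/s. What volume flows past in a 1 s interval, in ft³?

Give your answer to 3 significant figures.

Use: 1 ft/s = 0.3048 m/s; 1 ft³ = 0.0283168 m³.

854 ft³

5.59 ft/s × 0.3048 = 1.70383 m/s
V = v × A × t = 1.70383 m/s × 14.2 m² × 1 s = 24.1944 m³
24.1944 m³ ÷ (0.0283168 m³/ft³) = 854.419 ft³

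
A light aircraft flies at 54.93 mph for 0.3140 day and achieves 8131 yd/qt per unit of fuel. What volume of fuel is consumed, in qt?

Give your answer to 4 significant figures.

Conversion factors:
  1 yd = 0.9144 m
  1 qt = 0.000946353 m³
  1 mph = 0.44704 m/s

54.93 mph → 24.5559 m/s
0.3140 day → 27129.6 s
d = v × t = 24.5559 × 27129.6 = 666192 m
8131 yd/qt → 7.85646×10⁶ m/m³
V = d / (distance per unit fuel) = 666192 / 7.85646×10⁶ = 0.0847954 m³
In qt: 0.0847954 / 0.000946353 = 89.6023 qt

89.60 qt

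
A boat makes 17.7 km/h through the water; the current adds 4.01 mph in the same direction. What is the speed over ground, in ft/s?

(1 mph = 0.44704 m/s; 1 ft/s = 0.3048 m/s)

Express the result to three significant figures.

17.7 km/h × (1/3.6) = 4.91667 m/s
4.01 mph × 0.44704 = 1.79263 m/s
Sum: 4.91667 + 1.79263 = 6.7093 m/s
In ft/s: 6.7093 / 0.3048 = 22.0121 ft/s

22.0 ft/s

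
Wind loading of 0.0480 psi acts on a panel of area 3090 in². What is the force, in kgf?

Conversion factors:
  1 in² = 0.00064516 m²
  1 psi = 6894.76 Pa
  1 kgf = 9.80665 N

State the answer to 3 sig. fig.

0.0480 psi × 6894.76 = 330.948 Pa
3090 in² × 0.00064516 = 1.99354 m²
F = P × A = 330.948 Pa × 1.99354 m² = 659.758 N
659.758 N ÷ (9.80665 N/kgf) = 67.2766 kgf

67.3 kgf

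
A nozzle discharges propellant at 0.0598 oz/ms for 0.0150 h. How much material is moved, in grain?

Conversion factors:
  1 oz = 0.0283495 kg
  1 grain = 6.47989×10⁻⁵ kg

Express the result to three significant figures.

1.41×10⁶ grain

0.0598 oz/ms → 1.6953 kg/s
0.0150 h → 54 s
m = ṁ × t = 1.6953 × 54 = 91.5462 kg
In grain: 91.5462 / 6.47989×10⁻⁵ = 1.41277×10⁶ grain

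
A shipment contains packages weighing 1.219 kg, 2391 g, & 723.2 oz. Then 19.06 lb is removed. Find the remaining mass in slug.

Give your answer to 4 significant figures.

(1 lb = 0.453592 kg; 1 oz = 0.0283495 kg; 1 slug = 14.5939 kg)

1.060 slug

1.219 kg (already kg)
2391 g × 0.001 = 2.391 kg
723.2 oz × 0.0283495 = 20.5024 kg
19.06 lb × 0.453592 = 8.64546 kg
Result: 1.219 + 2.391 + 20.5024 − 8.64546 = 15.4669 kg
In slug: 15.4669 / 14.5939 = 1.05982 slug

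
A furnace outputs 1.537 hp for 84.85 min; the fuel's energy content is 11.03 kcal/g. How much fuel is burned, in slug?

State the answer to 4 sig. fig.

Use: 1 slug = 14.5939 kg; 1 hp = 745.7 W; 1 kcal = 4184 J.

0.008664 slug

1.537 hp → 1146.14 W
84.85 min → 5091 s
E = P × t = 1146.14 × 5091 = 5.835×10⁶ J
11.03 kcal/g → 4.61495×10⁷ J/kg
m = E / e_s = 5.835×10⁶ / 4.61495×10⁷ = 0.126437 kg
In slug: 0.126437 / 14.5939 = 0.00866369 slug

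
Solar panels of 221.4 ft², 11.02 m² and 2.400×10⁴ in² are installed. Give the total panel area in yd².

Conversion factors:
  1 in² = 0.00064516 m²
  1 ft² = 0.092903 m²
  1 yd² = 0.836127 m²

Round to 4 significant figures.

56.30 yd²

221.4 ft² × 0.092903 = 20.5687 m²
11.02 m² (already m²)
2.400×10⁴ in² × 0.00064516 = 15.4838 m²
Combined: 20.5687 + 11.02 + 15.4838 = 47.0725 m²
In yd²: 47.0725 / 0.836127 = 56.2983 yd²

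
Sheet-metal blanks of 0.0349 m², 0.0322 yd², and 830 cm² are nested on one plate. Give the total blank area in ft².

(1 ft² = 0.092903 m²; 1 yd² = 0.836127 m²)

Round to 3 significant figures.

1.56 ft²

0.0349 m² (already m²)
0.0322 yd² × 0.836127 = 0.0269233 m²
830 cm² × 0.0001 = 0.083 m²
Combined: 0.0349 + 0.0269233 + 0.083 = 0.144823 m²
In ft²: 0.144823 / 0.092903 = 1.55886 ft²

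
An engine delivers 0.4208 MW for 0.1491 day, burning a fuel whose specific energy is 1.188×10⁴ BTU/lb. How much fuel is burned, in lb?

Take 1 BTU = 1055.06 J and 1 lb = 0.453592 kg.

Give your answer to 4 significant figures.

432.5 lb

0.4208 MW → 420800 W
0.1491 day → 12882.2 s
E = P × t = 420800 × 12882.2 = 5.42083×10⁹ J
1.188×10⁴ BTU/lb → 2.7633×10⁷ J/kg
m = E / e_s = 5.42083×10⁹ / 2.7633×10⁷ = 196.172 kg
In lb: 196.172 / 0.453592 = 432.486 lb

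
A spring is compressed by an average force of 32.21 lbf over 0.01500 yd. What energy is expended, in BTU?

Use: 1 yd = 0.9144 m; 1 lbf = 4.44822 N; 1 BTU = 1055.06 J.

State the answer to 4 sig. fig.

0.001863 BTU

32.21 lbf × 4.44822 → 143.277 N
0.01500 yd × 0.9144 → 0.013716 m
W = F × d = 143.277 N × 0.013716 m = 1.96519 J
1.96519 J ÷ (1055.06 J/BTU) = 0.00186263 BTU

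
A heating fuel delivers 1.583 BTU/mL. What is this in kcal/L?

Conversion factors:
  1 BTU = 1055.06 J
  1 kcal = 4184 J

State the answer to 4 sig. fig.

1.583 BTU/mL × 1055.06 J/BTU ÷ 10⁻⁶ m³/mL = 1.67016×10⁹ J/m³
1.67016×10⁹ J/m³ ÷ 4184 J/kcal × 0.001 m³/L = 399.178 kcal/L

399.2 kcal/L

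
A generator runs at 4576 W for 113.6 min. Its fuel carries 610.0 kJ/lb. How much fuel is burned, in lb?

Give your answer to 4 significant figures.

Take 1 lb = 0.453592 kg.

51.13 lb

113.6 min → 6816 s
E = P × t = 4576 × 6816 = 3.119×10⁷ J
610.0 kJ/lb → 1.34482×10⁶ J/kg
m = E / e_s = 3.119×10⁷ / 1.34482×10⁶ = 23.1927 kg
In lb: 23.1927 / 0.453592 = 51.1312 lb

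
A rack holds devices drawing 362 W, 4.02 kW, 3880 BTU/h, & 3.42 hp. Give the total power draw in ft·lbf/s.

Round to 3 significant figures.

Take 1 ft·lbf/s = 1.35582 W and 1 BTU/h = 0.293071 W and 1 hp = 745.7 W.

362 W (already W)
4.02 kW × 1000 = 4020 W
3880 BTU/h × 0.293071 = 1137.12 W
3.42 hp × 745.7 = 2550.29 W
Combined: 362 + 4020 + 1137.12 + 2550.29 = 8069.41 W
In ft·lbf/s: 8069.41 / 1.35582 = 5951.68 ft·lbf/s

5950 ft·lbf/s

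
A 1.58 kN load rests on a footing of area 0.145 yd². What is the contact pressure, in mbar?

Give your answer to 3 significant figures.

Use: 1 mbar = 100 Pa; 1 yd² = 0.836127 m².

1.58 kN × 1000 → 1580 N
0.145 yd² × 0.836127 → 0.121238 m²
P = F / A = 1580 N / 0.121238 m² = 13032.2 Pa
13032.2 Pa ÷ (100 Pa/mbar) = 130.322 mbar

130 mbar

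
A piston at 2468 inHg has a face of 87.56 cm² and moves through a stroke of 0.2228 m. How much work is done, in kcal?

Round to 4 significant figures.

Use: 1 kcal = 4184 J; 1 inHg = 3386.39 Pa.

2468 inHg → 8.35761×10⁶ Pa
87.56 cm² → 0.008756 m²
F = P × A = 8.35761×10⁶ × 0.008756 = 73179.2 N
W = F × d = 73179.2 × 0.2228 = 16304.3 J
In kcal: 16304.3 / 4184 = 3.89682 kcal

3.897 kcal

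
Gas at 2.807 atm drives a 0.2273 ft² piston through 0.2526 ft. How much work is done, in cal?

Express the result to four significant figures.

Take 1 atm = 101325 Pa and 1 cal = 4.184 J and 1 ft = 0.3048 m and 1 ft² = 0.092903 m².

2.807 atm → 284419 Pa
0.2273 ft² → 0.0211169 m²
F = P × A = 284419 × 0.0211169 = 6006.05 N
0.2526 ft → 0.0769925 m
W = F × d = 6006.05 × 0.0769925 = 462.421 J
In cal: 462.421 / 4.184 = 110.521 cal

110.5 cal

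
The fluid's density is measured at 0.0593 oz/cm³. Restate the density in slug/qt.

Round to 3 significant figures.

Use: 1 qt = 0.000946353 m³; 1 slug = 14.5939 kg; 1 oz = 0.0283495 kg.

0.0593 oz/cm³ × 0.0283495 kg/oz ÷ 10⁻⁶ m³/cm³ = 1681.13 kg/m³
1681.13 kg/m³ ÷ 14.5939 kg/slug × 0.000946353 m³/qt = 0.109014 slug/qt

0.109 slug/qt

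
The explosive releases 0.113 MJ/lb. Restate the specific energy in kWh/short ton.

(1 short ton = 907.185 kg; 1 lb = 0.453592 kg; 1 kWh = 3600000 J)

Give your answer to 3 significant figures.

62.8 kWh/short ton

0.113 MJ/lb × 1000000 J/MJ ÷ 0.453592 kg/lb = 249123 J/kg
249123 J/kg ÷ 3600000 J/kWh × 907.185 kg/short ton = 62.778 kWh/short ton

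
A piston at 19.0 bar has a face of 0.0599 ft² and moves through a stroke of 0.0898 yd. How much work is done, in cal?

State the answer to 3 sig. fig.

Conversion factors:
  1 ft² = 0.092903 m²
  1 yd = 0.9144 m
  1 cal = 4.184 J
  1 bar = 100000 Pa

208 cal

19.0 bar → 1.9×10⁶ Pa
0.0599 ft² → 0.00556489 m²
F = P × A = 1.9×10⁶ × 0.00556489 = 10573.3 N
0.0898 yd → 0.0821131 m
W = F × d = 10573.3 × 0.0821131 = 868.206 J
In cal: 868.206 / 4.184 = 207.506 cal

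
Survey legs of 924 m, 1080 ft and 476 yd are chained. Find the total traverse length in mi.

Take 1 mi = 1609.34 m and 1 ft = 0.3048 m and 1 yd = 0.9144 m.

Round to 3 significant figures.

1.05 mi

924 m (already m)
1080 ft × 0.3048 = 329.184 m
476 yd × 0.9144 = 435.254 m
Combined: 924 + 329.184 + 435.254 = 1688.44 m
In mi: 1688.44 / 1609.34 = 1.04915 mi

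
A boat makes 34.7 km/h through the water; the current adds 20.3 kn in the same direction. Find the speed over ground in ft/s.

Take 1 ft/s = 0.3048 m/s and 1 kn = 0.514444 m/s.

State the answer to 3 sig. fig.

34.7 km/h × (1/3.6) → 9.63889 m/s
20.3 kn × 0.514444 → 10.4432 m/s
Total: 9.63889 + 10.4432 = 20.0821 m/s
In ft/s: 20.0821 / 0.3048 = 65.8862 ft/s

65.9 ft/s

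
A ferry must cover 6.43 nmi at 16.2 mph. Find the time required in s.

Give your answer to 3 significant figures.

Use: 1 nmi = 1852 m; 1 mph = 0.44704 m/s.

6.43 nmi × 1852 → 11908.4 m
16.2 mph × 0.44704 → 7.24205 m/s
t = d / v = 11908.4 m / 7.24205 m/s = 1644.34 s

1640 s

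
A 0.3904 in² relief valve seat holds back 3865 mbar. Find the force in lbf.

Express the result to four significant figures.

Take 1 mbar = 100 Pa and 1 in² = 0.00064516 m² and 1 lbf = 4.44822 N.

3865 mbar × 100 = 386500 Pa
0.3904 in² × 0.00064516 = 2.5187×10⁻⁴ m²
F = P × A = 386500 Pa × 2.5187×10⁻⁴ m² = 97.3478 N
97.3478 N ÷ (4.44822 N/lbf) = 21.8847 lbf

21.88 lbf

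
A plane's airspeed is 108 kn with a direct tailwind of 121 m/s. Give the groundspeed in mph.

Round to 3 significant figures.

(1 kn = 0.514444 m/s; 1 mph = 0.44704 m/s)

395 mph

108 kn × 0.514444 → 55.56 m/s
121 m/s (already m/s)
Combined: 55.56 + 121 = 176.56 m/s
In mph: 176.56 / 0.44704 = 394.953 mph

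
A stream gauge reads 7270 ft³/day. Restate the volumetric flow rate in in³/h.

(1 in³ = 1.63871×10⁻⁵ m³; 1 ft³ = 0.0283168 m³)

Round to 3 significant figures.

7270 ft³/day × 0.0283168 m³/ft³ ÷ 86400 s/day = 0.00238268 m³/s
0.00238268 m³/s ÷ 1.63871×10⁻⁵ m³/in³ × 3600 s/h = 523439 in³/h

5.23×10⁵ in³/h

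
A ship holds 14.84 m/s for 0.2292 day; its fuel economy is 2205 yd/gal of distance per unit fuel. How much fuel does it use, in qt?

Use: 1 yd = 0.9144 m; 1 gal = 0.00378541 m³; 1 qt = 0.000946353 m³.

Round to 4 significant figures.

0.2292 day → 19802.9 s
d = v × t = 14.84 × 19802.9 = 293875 m
2205 yd/gal → 532638 m/m³
V = d / (distance per unit fuel) = 293875 / 532638 = 0.551735 m³
In qt: 0.551735 / 0.000946353 = 583.012 qt

583.0 qt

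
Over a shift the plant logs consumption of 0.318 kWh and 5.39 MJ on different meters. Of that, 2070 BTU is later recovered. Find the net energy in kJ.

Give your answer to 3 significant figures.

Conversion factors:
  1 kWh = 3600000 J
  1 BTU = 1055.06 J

4350 kJ

0.318 kWh × 3600000 → 1.1448×10⁶ J
5.39 MJ × 1000000 → 5.39×10⁶ J
2070 BTU × 1055.06 → 2.18397×10⁶ J
Sum: 1.1448×10⁶ + 5.39×10⁶ − 2.18397×10⁶ = 4.35083×10⁶ J
In kJ: 4.35083×10⁶ / 1000 = 4350.83 kJ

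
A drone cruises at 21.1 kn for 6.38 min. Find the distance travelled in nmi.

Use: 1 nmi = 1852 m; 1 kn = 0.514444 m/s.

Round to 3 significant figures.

21.1 kn × 0.514444 = 10.8548 m/s
6.38 min × 60 = 382.8 s
d = v × t = 10.8548 m/s × 382.8 s = 4155.22 m
4155.22 m ÷ (1852 m/nmi) = 2.24364 nmi

2.24 nmi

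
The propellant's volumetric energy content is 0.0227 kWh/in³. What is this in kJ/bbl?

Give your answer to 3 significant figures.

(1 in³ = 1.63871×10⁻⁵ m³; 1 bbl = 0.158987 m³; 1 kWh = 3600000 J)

0.0227 kWh/in³ × 3600000 J/kWh ÷ 1.63871×10⁻⁵ m³/in³ = 4.98685×10⁹ J/m³
4.98685×10⁹ J/m³ ÷ 1000 J/kJ × 0.158987 m³/bbl = 792844 kJ/bbl

7.93×10⁵ kJ/bbl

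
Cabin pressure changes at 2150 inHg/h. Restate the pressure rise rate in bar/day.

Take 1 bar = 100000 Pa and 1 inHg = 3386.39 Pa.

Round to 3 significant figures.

2150 inHg/h × 3386.39 Pa/inHg ÷ 3600 s/h = 2022.43 Pa/s
2022.43 Pa/s ÷ 100000 Pa/bar × 86400 s/day = 1747.38 bar/day

1750 bar/day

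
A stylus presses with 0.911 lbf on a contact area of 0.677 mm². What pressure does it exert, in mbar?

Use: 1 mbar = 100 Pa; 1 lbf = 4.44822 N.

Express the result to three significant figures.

5.99×10⁴ mbar

0.911 lbf × 4.44822 → 4.05233 N
0.677 mm² × 10⁻⁶ → 6.77×10⁻⁷ m²
P = F / A = 4.05233 N / 6.77×10⁻⁷ m² = 5.98572×10⁶ Pa
5.98572×10⁶ Pa ÷ (100 Pa/mbar) = 59857.2 mbar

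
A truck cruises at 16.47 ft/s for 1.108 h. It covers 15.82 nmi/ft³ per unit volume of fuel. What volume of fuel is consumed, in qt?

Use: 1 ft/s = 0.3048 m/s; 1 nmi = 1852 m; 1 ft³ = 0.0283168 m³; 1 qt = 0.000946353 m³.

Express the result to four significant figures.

20.45 qt

16.47 ft/s → 5.02006 m/s
1.108 h → 3988.8 s
d = v × t = 5.02006 × 3988.8 = 20024 m
15.82 nmi/ft³ → 1.03467×10⁶ m/m³
V = d / (distance per unit fuel) = 20024 / 1.03467×10⁶ = 0.019353 m³
In qt: 0.019353 / 0.000946353 = 20.4501 qt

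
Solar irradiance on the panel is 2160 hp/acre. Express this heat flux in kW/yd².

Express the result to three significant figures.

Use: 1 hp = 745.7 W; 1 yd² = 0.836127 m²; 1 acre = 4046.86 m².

2160 hp/acre × 745.7 W/hp ÷ 4046.86 m²/acre = 398.015 W/m²
398.015 W/m² ÷ 1000 W/kW × 0.836127 m²/yd² = 0.332791 kW/yd²

0.333 kW/yd²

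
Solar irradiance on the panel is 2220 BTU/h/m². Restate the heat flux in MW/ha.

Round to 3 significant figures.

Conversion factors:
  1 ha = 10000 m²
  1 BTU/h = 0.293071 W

6.51 MW/ha

2220 BTU/h/m² × 0.293071 W/BTU/h = 650.618 W/m²
650.618 W/m² ÷ 1000000 W/MW × 10000 m²/ha = 6.50618 MW/ha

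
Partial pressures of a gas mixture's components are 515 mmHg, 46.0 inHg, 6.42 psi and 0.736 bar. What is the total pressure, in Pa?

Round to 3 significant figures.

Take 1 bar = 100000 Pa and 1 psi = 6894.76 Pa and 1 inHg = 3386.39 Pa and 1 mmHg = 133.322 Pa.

515 mmHg × 133.322 = 68660.8 Pa
46.0 inHg × 3386.39 = 155774 Pa
6.42 psi × 6894.76 = 44264.4 Pa
0.736 bar × 100000 = 73600 Pa
Combined: 68660.8 + 155774 + 44264.4 + 73600 = 342299 Pa

3.42×10⁵ Pa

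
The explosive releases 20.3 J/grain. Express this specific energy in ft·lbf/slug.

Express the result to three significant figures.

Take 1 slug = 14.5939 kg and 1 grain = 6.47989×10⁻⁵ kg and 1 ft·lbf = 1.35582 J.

3.37×10⁶ ft·lbf/slug

20.3 J/grain ÷ 6.47989×10⁻⁵ kg/grain = 313277 J/kg
313277 J/kg ÷ 1.35582 J/ft·lbf × 14.5939 kg/slug = 3.37208×10⁶ ft·lbf/slug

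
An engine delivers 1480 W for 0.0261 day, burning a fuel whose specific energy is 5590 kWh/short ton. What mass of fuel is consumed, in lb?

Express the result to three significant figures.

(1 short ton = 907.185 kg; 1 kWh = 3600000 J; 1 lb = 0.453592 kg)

0.0261 day → 2255.04 s
E = P × t = 1480 × 2255.04 = 3.33746×10⁶ J
5590 kWh/short ton → 2.21829×10⁷ J/kg
m = E / e_s = 3.33746×10⁶ / 2.21829×10⁷ = 0.150452 kg
In lb: 0.150452 / 0.453592 = 0.33169 lb

0.332 lb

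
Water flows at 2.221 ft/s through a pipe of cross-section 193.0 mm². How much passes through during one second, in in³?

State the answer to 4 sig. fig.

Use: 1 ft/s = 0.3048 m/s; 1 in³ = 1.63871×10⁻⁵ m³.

2.221 ft/s × 0.3048 → 0.676961 m/s
193.0 mm² × 10⁻⁶ → 1.93×10⁻⁴ m²
V = v × A × t = 0.676961 m/s × 1.93×10⁻⁴ m² × 1 s = 1.30653×10⁻⁴ m³
1.30653×10⁻⁴ m³ ÷ (1.63871×10⁻⁵ m³/in³) = 7.97292 in³

7.973 in³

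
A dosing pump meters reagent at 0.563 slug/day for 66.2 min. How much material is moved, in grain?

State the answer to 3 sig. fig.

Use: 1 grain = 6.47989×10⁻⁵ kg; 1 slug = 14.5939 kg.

5830 grain

0.563 slug/day → 9.50968×10⁻⁵ kg/s
66.2 min → 3972 s
m = ṁ × t = 9.50968×10⁻⁵ × 3972 = 0.377724 kg
In grain: 0.377724 / 6.47989×10⁻⁵ = 5829.17 grain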